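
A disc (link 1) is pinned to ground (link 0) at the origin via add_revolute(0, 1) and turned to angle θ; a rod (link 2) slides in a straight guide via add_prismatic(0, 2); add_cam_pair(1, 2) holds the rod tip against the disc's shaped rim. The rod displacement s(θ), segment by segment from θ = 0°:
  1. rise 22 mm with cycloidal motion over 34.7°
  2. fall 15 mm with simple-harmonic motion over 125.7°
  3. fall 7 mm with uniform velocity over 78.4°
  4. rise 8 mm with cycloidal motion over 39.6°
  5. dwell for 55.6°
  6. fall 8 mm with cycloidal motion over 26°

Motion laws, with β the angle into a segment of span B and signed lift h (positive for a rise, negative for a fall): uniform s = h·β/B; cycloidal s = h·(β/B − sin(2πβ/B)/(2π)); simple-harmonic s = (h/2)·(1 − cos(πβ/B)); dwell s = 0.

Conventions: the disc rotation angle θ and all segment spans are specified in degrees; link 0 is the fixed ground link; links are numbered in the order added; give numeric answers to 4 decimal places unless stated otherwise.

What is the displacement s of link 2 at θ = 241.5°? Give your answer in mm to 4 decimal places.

segment 1 (0° to 34.7°, cycloidal, h = 22) is passed completely: s = 0.0000 + (22) = 22.0000
segment 2 (34.7° to 160.4°, simple-harmonic, h = -15) is passed completely: s = 22.0000 + (-15) = 7.0000
segment 3 (160.4° to 238.8°, uniform, h = -7) is passed completely: s = 7.0000 + (-7) = 0.0000
θ = 241.5° falls in segment 4 (238.8° to 278.4°, cycloidal, h = 8): β = 241.5 − 238.8 = 2.7°, B = 39.6°; Δs = 8·(0.0682 − sin(2π·0.0682)/(2π)) = 0.0165; s = 0.0000 + 0.0165 = 0.0165

0.0165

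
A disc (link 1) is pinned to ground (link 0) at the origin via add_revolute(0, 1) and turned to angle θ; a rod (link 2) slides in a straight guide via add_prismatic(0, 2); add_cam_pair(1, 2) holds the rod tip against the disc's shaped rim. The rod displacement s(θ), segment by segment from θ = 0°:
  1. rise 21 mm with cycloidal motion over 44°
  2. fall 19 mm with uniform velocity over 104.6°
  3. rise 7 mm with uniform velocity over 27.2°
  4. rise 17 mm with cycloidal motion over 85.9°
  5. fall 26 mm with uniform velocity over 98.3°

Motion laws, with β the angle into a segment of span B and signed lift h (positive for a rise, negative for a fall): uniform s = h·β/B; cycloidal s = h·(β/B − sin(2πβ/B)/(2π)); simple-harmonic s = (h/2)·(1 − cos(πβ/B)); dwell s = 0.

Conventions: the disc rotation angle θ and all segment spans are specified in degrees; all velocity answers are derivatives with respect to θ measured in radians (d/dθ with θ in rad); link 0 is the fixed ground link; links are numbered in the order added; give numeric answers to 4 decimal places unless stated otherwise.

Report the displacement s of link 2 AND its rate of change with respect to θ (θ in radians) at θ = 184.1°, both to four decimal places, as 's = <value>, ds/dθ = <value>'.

segment 1 (0° to 44°, cycloidal, h = 21) is passed completely: s = 0.0000 + (21) = 21.0000
segment 2 (44° to 148.6°, uniform, h = -19) is passed completely: s = 21.0000 + (-19) = 2.0000
segment 3 (148.6° to 175.8°, uniform, h = 7) is passed completely: s = 2.0000 + (7) = 9.0000
θ = 184.1° falls in segment 4 (175.8° to 261.7°, cycloidal, h = 17): β = 184.1 − 175.8 = 8.3°, B = 85.9°; Δs = 17·(0.0966 − sin(2π·0.0966)/(2π)) = 0.0991; s = 9.0000 + 0.0991 = 9.0991
velocity in seg [175.8°–261.7°] (cycloidal), θ in radians: β = 8.3° = 0.1449 rad, B = 85.9° = 1.4992 rad; ds/dθ = (h/B)(1 − cos(2πβ/B)) = (17/1.4992)(1 − cos(2π·0.0966)) = 2.026271 mm/rad

s = 9.0991, ds/dθ = 2.0263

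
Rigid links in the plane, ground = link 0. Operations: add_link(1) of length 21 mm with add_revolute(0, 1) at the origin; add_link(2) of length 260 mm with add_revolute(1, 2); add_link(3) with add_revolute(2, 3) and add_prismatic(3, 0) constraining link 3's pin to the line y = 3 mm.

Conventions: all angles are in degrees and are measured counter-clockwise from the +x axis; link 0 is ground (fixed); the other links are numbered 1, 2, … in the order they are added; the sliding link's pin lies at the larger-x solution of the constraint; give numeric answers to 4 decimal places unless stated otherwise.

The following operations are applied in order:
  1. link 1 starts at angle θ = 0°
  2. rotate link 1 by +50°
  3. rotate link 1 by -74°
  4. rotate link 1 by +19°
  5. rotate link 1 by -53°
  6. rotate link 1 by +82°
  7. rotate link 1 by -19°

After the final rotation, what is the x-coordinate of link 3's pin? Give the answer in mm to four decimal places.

geometry: r = 21 mm, L = 260 mm, e = 3 mm; θ starts at 0°
rotate link 1 by +50°: θ ← 0° +50° = 50°
rotate link 1 by -74°: θ ← 50° -74° = -24°
rotate link 1 by +19°: θ ← -24° +19° = -5°
rotate link 1 by -53°: θ ← -5° -53° = -58°
rotate link 1 by +82°: θ ← -58° +82° = 24°
rotate link 1 by -19°: θ ← 24° -19° = 5°
crank pin P = (r cos θ, r sin θ) = (20.920089, 1.830271)
h = r sin θ − e = 1.830271 − 3 = -1.169729
x = r cos θ + √(L² − h²) = 20.920089 + 259.997369 = 280.917457

280.9175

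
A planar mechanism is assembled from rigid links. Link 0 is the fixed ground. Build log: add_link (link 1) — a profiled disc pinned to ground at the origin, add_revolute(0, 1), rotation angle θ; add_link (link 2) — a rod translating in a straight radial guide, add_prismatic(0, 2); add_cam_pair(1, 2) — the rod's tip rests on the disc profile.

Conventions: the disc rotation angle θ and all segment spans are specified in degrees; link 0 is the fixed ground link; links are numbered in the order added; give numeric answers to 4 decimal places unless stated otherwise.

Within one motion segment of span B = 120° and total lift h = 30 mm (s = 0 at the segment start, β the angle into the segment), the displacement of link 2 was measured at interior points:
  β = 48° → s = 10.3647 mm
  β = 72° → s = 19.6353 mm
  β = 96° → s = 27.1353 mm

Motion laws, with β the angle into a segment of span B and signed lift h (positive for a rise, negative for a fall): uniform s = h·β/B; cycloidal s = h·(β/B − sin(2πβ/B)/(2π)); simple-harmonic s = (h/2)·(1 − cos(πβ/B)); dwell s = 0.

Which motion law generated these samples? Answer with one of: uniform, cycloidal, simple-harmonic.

candidates at β/B = r: uniform s = h·r (linear in β); cycloidal s = h·(r − sin(2πr)/(2π)); simple-harmonic s = (h/2)(1 − cos(πr))
β=48°: printed 10.3647 | uniform 12.0000, cycloidal 9.1935, simple-harmonic 10.3647
β=72°: printed 19.6353 | uniform 18.0000, cycloidal 20.8065, simple-harmonic 19.6353
β=96°: printed 27.1353 | uniform 24.0000, cycloidal 28.5410, simple-harmonic 27.1353
only one law matches every sample → simple-harmonic

simple-harmonic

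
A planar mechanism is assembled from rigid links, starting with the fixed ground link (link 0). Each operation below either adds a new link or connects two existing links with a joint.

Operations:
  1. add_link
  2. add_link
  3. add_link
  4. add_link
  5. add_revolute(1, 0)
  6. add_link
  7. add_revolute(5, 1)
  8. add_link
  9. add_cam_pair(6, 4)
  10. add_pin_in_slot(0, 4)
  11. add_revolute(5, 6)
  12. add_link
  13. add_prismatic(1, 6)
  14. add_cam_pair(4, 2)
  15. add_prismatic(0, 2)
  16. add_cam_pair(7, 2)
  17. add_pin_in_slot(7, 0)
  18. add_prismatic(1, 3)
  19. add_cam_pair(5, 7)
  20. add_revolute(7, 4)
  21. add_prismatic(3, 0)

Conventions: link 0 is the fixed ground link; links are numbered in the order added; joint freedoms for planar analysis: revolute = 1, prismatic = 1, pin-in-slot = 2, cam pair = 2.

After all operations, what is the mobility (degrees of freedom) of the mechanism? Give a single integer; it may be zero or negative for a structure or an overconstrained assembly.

L=1 J1=0 J2=0
add link → L=2 J1=0 J2=0
add link → L=3 J1=0 J2=0
add link → L=4 J1=0 J2=0
add link → L=5 J1=0 J2=0
R@1,0 dof=1 J1 → L=5 J1=1 J2=0
add link → L=6 J1=1 J2=0
R@5,1 dof=1 J1 → L=6 J1=2 J2=0
add link → L=7 J1=2 J2=0
C@6,4 dof=2 J2 → L=7 J1=2 J2=1
PS@0,4 dof=2 J2 → L=7 J1=2 J2=2
R@5,6 dof=1 J1 → L=7 J1=3 J2=2
add link → L=8 J1=3 J2=2
P@1,6 dof=1 J1 → L=8 J1=4 J2=2
C@4,2 dof=2 J2 → L=8 J1=4 J2=3
P@0,2 dof=1 J1 → L=8 J1=5 J2=3
C@7,2 dof=2 J2 → L=8 J1=5 J2=4
PS@7,0 dof=2 J2 → L=8 J1=5 J2=5
P@1,3 dof=1 J1 → L=8 J1=6 J2=5
C@5,7 dof=2 J2 → L=8 J1=6 J2=6
R@7,4 dof=1 J1 → L=8 J1=7 J2=6
P@3,0 dof=1 J1 → L=8 J1=8 J2=6
M=3(L−1)−2J1−J2=3·7−2·8−6=-1

M = -1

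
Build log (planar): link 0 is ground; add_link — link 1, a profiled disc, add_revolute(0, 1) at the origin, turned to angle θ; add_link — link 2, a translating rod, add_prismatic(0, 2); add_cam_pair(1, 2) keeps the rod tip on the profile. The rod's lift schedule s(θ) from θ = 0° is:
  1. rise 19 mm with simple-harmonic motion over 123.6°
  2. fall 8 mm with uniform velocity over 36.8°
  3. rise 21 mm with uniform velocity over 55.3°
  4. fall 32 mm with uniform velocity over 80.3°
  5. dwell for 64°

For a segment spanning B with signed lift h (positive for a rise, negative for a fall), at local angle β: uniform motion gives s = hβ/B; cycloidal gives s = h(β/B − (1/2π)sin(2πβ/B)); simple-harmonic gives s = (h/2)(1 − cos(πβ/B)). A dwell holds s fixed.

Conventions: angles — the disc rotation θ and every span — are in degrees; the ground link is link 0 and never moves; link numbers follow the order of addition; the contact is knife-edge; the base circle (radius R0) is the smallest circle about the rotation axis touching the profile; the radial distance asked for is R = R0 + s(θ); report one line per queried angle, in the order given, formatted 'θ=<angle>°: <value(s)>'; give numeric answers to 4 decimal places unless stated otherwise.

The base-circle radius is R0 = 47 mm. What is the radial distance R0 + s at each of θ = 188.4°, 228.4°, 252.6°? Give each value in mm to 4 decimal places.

seg 1 [0°–123.6°] simple-harmonic, h=19: full span → s += 19 → s = 19.0000
seg 2 [123.6°–160.4°] uniform, h=-8: full span → s += -8 → s = 11.0000
seg 3 [160.4°–215.7°] uniform, h=21: θ=188.4° here. β=28, B=55.3. 21·28/55.3 = 10.6329 → s = 21.6329
seg 3 [160.4°–215.7°] uniform, h=21: full span → s += 21 → s = 32.0000
seg 4 [215.7°–296°] uniform, h=-32: θ=228.4° here. β=12.7, B=80.3. -32·12.7/80.3 = -5.0610 → s = 26.9390
seg 4 [215.7°–296°] uniform, h=-32: θ=252.6° here. β=36.9, B=80.3. -32·36.9/80.3 = -14.7049 → s = 17.2951
θ=188.4°: R = R0 + s = 47 + 21.6329 = 68.6329
θ=228.4°: R = R0 + s = 47 + 26.9390 = 73.9390
θ=252.6°: R = R0 + s = 47 + 17.2951 = 64.2951

θ=188.4°: 68.6329
θ=228.4°: 73.9390
θ=252.6°: 64.2951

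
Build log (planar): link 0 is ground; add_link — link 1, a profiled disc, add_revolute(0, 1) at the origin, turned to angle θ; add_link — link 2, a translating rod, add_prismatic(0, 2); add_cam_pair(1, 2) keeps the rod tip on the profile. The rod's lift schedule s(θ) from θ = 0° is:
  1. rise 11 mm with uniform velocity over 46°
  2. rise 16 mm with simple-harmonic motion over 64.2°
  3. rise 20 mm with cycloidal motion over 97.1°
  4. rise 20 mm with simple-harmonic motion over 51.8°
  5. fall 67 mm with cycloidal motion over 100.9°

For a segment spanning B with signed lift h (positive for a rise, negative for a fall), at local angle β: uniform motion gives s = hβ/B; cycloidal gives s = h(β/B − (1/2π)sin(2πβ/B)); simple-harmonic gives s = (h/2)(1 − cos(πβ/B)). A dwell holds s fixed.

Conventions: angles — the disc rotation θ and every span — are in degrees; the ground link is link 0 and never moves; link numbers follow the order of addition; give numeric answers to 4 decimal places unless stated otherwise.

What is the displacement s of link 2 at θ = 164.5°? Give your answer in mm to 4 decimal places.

seg 1 [0°–46°] uniform, h=11: full span → s += 11 → s = 11.0000
seg 2 [46°–110.2°] simple-harmonic, h=16: full span → s += 16 → s = 27.0000
seg 3 [110.2°–207.3°] cycloidal, h=20: θ=164.5° here. β=54.3, B=97.1. 20·(0.5592 − sin(2π·0.5592)/(2π)) = 12.3416 → s = 39.3416

39.3416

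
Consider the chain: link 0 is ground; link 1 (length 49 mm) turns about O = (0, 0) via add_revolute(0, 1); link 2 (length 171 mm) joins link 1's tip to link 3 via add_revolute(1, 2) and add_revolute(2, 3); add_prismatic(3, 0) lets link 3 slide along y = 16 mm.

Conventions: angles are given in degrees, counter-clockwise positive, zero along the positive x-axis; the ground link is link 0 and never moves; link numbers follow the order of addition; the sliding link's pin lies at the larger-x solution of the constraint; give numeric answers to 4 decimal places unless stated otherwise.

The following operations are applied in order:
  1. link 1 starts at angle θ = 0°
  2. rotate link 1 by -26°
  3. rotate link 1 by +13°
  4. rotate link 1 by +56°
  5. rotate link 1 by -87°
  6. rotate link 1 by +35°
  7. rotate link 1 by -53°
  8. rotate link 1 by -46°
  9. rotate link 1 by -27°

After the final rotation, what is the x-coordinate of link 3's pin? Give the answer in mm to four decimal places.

geometry: r = 49 mm, L = 171 mm, e = 16 mm; θ starts at 0°
rotate link 1 by -26°: θ ← 0° -26° = -26°
rotate link 1 by +13°: θ ← -26° +13° = -13°
rotate link 1 by +56°: θ ← -13° +56° = 43°
rotate link 1 by -87°: θ ← 43° -87° = -44°
rotate link 1 by +35°: θ ← -44° +35° = -9°
rotate link 1 by -53°: θ ← -9° -53° = -62°
rotate link 1 by -46°: θ ← -62° -46° = -108°
rotate link 1 by -27°: θ ← -108° -27° = -135°
crank pin P = (r cos θ, r sin θ) = (-34.648232, -34.648232)
h = r sin θ − e = -34.648232 − 16 = -50.648232
x = r cos θ + √(L² − h²) = -34.648232 + 163.327146 = 128.678914

128.6789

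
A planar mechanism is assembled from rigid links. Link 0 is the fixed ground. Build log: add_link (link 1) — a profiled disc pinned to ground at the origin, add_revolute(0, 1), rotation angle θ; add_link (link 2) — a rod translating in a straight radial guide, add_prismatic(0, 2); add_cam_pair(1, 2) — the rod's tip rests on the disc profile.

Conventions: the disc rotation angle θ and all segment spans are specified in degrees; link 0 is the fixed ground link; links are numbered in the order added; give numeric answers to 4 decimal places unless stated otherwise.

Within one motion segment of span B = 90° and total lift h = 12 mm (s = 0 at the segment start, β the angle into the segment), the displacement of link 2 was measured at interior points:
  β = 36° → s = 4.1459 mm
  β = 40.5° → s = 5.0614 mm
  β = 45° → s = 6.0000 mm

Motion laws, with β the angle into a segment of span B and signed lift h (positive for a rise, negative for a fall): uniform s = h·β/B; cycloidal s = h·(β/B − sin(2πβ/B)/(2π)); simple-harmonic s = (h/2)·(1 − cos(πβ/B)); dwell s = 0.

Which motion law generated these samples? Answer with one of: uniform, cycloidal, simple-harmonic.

candidates at β/B = r: uniform s = h·r (linear in β); cycloidal s = h·(r − sin(2πr)/(2π)); simple-harmonic s = (h/2)(1 − cos(πr))
β=36°: printed 4.1459 | uniform 4.8000, cycloidal 3.6774, simple-harmonic 4.1459
β=40.5°: printed 5.0614 | uniform 5.4000, cycloidal 4.8098, simple-harmonic 5.0614
β=45°: printed 6.0000 | uniform 6.0000, cycloidal 6.0000, simple-harmonic 6.0000
only one law matches every sample → simple-harmonic

simple-harmonic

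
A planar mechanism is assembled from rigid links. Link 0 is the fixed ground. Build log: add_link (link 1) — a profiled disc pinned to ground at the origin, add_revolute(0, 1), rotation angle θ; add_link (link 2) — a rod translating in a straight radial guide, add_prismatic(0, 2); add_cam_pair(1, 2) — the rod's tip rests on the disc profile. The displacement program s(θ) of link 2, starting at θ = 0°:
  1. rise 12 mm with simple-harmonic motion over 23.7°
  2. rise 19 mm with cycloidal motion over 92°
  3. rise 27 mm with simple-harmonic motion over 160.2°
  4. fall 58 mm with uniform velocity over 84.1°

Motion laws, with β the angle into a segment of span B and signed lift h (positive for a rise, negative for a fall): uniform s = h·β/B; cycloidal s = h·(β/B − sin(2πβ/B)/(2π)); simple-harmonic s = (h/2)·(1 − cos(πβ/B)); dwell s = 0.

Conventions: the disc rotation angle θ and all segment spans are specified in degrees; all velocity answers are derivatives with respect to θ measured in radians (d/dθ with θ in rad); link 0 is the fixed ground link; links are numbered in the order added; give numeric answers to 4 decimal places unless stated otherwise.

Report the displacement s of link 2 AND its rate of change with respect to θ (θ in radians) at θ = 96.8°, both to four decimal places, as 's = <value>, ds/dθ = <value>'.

seg 1 [0°–23.7°] simple-harmonic, h=12: full span → s += 12 → s = 12.0000
seg 2 [23.7°–115.7°] cycloidal, h=19: θ=96.8° here. β=73.1, B=92. 19·(0.7946 − sin(2π·0.7946)/(2π)) = 18.0029 → s = 30.0029
velocity in seg [23.7°–115.7°] (cycloidal), θ in radians: β = 73.1° = 1.2758 rad, B = 92° = 1.6057 rad; ds/dθ = (h/B)(1 − cos(2πβ/B)) = (19/1.6057)(1 − cos(2π·0.7946)) = 8.562625 mm/rad

s = 30.0029, ds/dθ = 8.5626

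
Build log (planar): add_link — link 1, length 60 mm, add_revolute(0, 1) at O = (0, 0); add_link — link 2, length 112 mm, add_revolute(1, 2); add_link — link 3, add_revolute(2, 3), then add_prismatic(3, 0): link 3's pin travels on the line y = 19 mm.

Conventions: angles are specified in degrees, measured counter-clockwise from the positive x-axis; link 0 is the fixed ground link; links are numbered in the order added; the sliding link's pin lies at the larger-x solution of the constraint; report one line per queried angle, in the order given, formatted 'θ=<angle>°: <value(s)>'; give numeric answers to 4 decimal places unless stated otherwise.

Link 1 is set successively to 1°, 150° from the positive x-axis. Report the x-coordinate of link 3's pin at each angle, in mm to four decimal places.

geometry: r = 60 mm, L = 112 mm, e = 19 mm
θ=1°: crank pin P = (r cos θ, r sin θ) = (59.990862, 1.047144)
θ=1°: h = r sin θ − e = 1.047144 − 19 = -17.952856
θ=1°: x = r cos θ + √(L² − h²) = 59.990862 + 110.551775 = 170.542637
θ=150°: crank pin P = (r cos θ, r sin θ) = (-51.961524, 30.000000)
θ=150°: h = r sin θ − e = 30.000000 − 19 = 11.000000
θ=150°: x = r cos θ + √(L² − h²) = -51.961524 + 111.458512 = 59.496988

θ=1°: 170.5426
θ=150°: 59.4970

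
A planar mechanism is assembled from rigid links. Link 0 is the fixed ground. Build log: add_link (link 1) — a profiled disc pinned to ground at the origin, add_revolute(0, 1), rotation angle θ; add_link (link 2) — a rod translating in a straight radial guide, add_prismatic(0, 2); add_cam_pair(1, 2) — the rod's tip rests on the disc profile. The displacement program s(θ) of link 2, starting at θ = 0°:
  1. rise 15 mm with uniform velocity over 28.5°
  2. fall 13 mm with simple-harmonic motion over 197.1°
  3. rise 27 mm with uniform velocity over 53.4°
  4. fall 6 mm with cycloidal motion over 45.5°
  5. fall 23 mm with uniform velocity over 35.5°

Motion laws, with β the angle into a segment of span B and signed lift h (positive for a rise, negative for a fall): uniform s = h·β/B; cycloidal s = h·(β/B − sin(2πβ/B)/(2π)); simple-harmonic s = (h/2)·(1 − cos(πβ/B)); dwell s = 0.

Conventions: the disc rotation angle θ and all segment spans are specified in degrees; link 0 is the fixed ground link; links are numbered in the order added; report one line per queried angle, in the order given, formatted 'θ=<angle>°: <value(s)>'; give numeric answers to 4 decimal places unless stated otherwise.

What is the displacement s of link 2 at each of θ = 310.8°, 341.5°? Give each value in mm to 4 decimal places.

seg 1 [0°–28.5°] uniform, h=15: full span → s += 15 → s = 15.0000
seg 2 [28.5°–225.6°] simple-harmonic, h=-13: full span → s += -13 → s = 2.0000
seg 3 [225.6°–279°] uniform, h=27: full span → s += 27 → s = 29.0000
seg 4 [279°–324.5°] cycloidal, h=-6: θ=310.8° here. β=31.8, B=45.5. -6·(0.6989 − sin(2π·0.6989)/(2π)) = -5.0995 → s = 23.9005
seg 4 [279°–324.5°] cycloidal, h=-6: full span → s += -6 → s = 23.0000
seg 5 [324.5°–360°] uniform, h=-23: θ=341.5° here. β=17, B=35.5. -23·17/35.5 = -11.0141 → s = 11.9859

θ=310.8°: 23.9005
θ=341.5°: 11.9859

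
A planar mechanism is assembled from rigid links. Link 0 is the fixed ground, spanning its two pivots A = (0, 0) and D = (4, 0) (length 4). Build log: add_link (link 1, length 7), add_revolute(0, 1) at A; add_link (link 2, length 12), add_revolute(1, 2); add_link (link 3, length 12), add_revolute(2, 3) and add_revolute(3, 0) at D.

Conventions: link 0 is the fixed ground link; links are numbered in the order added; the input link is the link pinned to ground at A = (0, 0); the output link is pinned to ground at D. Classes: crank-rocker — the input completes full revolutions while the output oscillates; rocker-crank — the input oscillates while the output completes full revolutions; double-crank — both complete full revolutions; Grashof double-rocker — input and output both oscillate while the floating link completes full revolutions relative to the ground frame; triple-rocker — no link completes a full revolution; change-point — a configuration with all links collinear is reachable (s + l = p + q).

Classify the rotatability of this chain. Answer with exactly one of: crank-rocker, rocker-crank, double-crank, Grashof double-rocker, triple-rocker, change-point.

lengths: ground=4, input=7, coupler=12, output=12
sorted: s=4 (shortest), l=12 (longest), p+q=19
s + l = 16 vs p + q = 19
s + l < p + q (Grashof) with shortest = ground link → double-crank

double-crank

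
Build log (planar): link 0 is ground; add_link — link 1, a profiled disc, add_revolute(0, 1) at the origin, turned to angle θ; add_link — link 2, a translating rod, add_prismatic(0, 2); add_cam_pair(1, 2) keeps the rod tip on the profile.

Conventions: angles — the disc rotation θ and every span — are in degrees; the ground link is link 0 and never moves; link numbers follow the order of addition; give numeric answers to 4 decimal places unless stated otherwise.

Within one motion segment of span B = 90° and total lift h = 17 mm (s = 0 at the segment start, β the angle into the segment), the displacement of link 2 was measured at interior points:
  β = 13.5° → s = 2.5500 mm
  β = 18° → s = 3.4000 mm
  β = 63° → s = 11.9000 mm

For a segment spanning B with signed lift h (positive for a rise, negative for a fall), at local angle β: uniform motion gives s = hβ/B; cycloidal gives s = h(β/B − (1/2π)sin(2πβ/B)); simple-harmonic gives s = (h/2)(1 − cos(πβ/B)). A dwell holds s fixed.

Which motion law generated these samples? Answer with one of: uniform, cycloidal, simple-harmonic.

candidates at β/B = r: uniform s = h·r (linear in β); cycloidal s = h·(r − sin(2πr)/(2π)); simple-harmonic s = (h/2)(1 − cos(πr))
β=13.5°: printed 2.5500 | uniform 2.5500, cycloidal 0.3611, simple-harmonic 0.9264
β=18°: printed 3.4000 | uniform 3.4000, cycloidal 0.8268, simple-harmonic 1.6234
β=63°: printed 11.9000 | uniform 11.9000, cycloidal 14.4732, simple-harmonic 13.4962
only one law matches every sample → uniform

uniform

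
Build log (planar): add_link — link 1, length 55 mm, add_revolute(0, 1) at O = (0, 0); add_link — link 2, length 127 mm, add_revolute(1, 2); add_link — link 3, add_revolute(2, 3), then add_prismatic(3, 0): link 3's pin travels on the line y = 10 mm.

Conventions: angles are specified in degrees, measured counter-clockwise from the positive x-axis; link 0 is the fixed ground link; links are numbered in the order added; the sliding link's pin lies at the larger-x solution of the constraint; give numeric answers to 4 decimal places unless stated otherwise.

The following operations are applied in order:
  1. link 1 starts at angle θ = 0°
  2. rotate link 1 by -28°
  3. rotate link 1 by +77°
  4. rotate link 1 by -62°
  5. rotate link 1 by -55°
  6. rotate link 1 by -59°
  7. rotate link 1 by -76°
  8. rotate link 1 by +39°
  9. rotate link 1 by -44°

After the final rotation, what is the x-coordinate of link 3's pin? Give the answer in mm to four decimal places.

geometry: r = 55 mm, L = 127 mm, e = 10 mm; θ starts at 0°
rotate link 1 by -28°: θ ← 0° -28° = -28°
rotate link 1 by +77°: θ ← -28° +77° = 49°
rotate link 1 by -62°: θ ← 49° -62° = -13°
rotate link 1 by -55°: θ ← -13° -55° = -68°
rotate link 1 by -59°: θ ← -68° -59° = -127°
rotate link 1 by -76°: θ ← -127° -76° = -203°
rotate link 1 by +39°: θ ← -203° +39° = -164°
rotate link 1 by -44°: θ ← -164° -44° = -208°
crank pin P = (r cos θ, r sin θ) = (-48.562118, 25.820936)
h = r sin θ − e = 25.820936 − 10 = 15.820936
x = r cos θ + √(L² − h²) = -48.562118 + 126.010706 = 77.448588

77.4486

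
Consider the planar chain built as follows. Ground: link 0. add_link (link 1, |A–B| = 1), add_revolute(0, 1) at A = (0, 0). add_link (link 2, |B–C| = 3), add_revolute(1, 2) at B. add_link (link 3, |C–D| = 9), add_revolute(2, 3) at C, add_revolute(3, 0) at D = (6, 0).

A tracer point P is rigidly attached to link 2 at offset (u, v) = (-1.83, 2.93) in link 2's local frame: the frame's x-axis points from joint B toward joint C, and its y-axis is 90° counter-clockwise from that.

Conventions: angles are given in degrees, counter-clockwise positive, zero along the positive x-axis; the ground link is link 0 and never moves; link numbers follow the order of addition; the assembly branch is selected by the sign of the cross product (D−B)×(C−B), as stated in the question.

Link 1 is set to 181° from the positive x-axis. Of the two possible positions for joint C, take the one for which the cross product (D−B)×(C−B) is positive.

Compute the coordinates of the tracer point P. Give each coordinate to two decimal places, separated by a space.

A=(0,0), D=(6.00,0)
B = A + 1.00·(cos181°, sin181°) = (-0.9998, -0.0175)
|BD| = 6.9999
circle(B,3.00) ∩ circle(D,9.00): a=-1.6430, h=2.5101
  candidates: C₊=(-2.6491,2.4885) cross=17.570; C₋=(-2.6366,-2.5316) cross=-17.570
  branch + wants cross > 0 → take C=(-2.6491,2.4885) (cross=17.570)
ex = (C−B)/|BC| = (-0.5498,0.8353); ey = (-0.8353,-0.5498)
P = B + -1.83·ex + 2.93·ey = (-2.4413,-3.1569)

-2.44 -3.16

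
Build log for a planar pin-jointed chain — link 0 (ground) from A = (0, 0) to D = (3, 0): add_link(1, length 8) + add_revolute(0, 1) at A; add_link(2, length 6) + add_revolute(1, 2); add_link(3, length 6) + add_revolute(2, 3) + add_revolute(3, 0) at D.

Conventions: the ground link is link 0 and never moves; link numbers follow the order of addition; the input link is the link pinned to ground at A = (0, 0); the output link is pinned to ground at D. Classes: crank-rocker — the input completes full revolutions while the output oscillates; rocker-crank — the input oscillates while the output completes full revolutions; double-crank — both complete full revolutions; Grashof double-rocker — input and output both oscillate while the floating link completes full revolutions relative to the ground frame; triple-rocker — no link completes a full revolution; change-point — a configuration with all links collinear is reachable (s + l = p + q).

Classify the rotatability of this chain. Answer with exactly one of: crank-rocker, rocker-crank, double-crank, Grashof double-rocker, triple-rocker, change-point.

lengths: ground=3, input=8, coupler=6, output=6
sorted: s=3 (shortest), l=8 (longest), p+q=12
s + l = 11 vs p + q = 12
s + l < p + q (Grashof) with shortest = ground link → double-crank

double-crank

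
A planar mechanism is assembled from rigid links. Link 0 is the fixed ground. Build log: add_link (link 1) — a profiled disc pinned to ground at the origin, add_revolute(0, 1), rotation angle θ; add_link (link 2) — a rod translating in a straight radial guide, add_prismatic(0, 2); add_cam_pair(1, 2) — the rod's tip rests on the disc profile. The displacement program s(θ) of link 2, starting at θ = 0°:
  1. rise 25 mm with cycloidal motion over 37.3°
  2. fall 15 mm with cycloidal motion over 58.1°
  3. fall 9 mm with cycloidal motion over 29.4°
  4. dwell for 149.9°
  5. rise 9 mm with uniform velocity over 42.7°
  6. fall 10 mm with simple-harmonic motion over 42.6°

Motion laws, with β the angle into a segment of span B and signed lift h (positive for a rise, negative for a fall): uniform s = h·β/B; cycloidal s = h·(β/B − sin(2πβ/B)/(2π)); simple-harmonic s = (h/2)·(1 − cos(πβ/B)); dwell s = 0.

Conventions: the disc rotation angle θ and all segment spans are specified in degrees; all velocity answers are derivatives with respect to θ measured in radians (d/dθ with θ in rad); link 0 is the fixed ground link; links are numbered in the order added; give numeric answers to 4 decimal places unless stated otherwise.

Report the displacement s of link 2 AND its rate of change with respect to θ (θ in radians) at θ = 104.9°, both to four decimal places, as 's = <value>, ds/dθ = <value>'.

seg 1 [0°–37.3°] cycloidal, h=25: full span → s += 25 → s = 25.0000
seg 2 [37.3°–95.4°] cycloidal, h=-15: full span → s += -15 → s = 10.0000
seg 3 [95.4°–124.8°] cycloidal, h=-9: θ=104.9° here. β=9.5, B=29.4. -9·(0.3231 − sin(2π·0.3231)/(2π)) = -1.6243 → s = 8.3757
velocity in seg [95.4°–124.8°] (cycloidal), θ in radians: β = 9.5° = 0.1658 rad, B = 29.4° = 0.5131 rad; ds/dθ = (h/B)(1 − cos(2πβ/B)) = ((-9)/0.5131)(1 − cos(2π·0.3231)) = -25.318062 mm/rad

s = 8.3757, ds/dθ = -25.3181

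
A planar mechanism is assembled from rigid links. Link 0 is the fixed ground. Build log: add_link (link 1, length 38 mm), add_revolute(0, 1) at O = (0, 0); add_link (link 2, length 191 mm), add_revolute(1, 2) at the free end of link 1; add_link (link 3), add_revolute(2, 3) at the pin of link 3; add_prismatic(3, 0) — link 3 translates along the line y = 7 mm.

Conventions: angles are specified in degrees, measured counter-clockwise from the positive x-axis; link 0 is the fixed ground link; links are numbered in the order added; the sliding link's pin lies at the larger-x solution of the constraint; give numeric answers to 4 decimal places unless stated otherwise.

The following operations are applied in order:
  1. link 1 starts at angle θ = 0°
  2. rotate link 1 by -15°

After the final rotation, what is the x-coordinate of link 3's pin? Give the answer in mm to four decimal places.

geometry: r = 38 mm, L = 191 mm, e = 7 mm; θ starts at 0°
rotate link 1 by -15°: θ ← 0° -15° = -15°
crank pin P = (r cos θ, r sin θ) = (36.705181, -9.835124)
h = r sin θ − e = -9.835124 − 7 = -16.835124
x = r cos θ + √(L² − h²) = 36.705181 + 190.256613 = 226.961794

226.9618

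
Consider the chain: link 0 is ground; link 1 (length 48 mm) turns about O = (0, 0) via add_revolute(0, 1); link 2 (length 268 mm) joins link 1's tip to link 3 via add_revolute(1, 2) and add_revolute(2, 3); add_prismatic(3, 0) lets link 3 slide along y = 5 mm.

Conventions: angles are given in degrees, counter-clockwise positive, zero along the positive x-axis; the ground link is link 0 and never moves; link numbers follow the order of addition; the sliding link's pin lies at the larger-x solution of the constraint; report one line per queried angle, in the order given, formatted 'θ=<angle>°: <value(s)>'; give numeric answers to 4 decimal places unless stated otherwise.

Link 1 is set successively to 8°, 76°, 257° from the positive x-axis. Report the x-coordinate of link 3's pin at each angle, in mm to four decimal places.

geometry: r = 48 mm, L = 268 mm, e = 5 mm
θ=8°: crank pin P = (r cos θ, r sin θ) = (47.532867, 6.680309)
θ=8°: h = r sin θ − e = 6.680309 − 5 = 1.680309
θ=8°: x = r cos θ + √(L² − h²) = 47.532867 + 267.994732 = 315.527600
θ=76°: crank pin P = (r cos θ, r sin θ) = (11.612251, 46.574195)
θ=76°: h = r sin θ − e = 46.574195 − 5 = 41.574195
θ=76°: x = r cos θ + √(L² − h²) = 11.612251 + 264.755711 = 276.367962
θ=257°: crank pin P = (r cos θ, r sin θ) = (-10.797651, -46.769763)
θ=257°: h = r sin θ − e = -46.769763 − 5 = -51.769763
θ=257°: x = r cos θ + √(L² − h²) = -10.797651 + 262.952261 = 252.154611

θ=8°: 315.5276
θ=76°: 276.3680
θ=257°: 252.1546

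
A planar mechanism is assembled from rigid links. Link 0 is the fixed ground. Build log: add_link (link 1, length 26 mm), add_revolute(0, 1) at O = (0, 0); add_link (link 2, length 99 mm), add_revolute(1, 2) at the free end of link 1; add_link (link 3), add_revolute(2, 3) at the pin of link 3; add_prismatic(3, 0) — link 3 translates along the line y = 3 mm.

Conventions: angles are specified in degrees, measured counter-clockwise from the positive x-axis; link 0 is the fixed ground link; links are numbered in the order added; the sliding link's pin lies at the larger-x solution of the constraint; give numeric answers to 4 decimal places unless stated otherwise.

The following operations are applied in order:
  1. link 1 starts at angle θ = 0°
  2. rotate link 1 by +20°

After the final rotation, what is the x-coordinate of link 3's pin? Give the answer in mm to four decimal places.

geometry: r = 26 mm, L = 99 mm, e = 3 mm; θ starts at 0°
rotate link 1 by +20°: θ ← 0° +20° = 20°
crank pin P = (r cos θ, r sin θ) = (24.432008, 8.892524)
h = r sin θ − e = 8.892524 − 3 = 5.892524
x = r cos θ + √(L² − h²) = 24.432008 + 98.824482 = 123.256490

123.2565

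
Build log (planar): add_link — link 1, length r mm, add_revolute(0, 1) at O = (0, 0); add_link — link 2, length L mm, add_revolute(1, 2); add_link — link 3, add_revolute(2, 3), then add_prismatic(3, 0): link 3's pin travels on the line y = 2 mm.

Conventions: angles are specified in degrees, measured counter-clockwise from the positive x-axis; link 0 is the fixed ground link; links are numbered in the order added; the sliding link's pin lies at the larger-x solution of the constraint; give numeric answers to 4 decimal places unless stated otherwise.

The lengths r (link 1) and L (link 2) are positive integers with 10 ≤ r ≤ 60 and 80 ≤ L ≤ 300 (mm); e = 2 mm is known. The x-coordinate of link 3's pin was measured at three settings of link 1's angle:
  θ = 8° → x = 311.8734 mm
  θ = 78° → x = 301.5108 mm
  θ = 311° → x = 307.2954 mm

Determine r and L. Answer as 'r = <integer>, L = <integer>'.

constraint per measurement: (x − r cos θ)² + (r sin θ − e)² = L²
subtracting the θ₁ and θ₂ equations cancels the r² and L² terms:
r = (x₁² − x₂²) / (2[(x₁cos θ₁ + e sin θ₁) − (x₂cos θ₂ + e sin θ₂)]) = 12.9999 → r = 13
L² = (x₁ − r cos θ₁)² + (r sin θ₁ − e)² = 89400.9856 → L = 299.0000 → L = 299
check at θ₃=311°: x = 307.2954 (printed 307.2954) ✓

r = 13, L = 299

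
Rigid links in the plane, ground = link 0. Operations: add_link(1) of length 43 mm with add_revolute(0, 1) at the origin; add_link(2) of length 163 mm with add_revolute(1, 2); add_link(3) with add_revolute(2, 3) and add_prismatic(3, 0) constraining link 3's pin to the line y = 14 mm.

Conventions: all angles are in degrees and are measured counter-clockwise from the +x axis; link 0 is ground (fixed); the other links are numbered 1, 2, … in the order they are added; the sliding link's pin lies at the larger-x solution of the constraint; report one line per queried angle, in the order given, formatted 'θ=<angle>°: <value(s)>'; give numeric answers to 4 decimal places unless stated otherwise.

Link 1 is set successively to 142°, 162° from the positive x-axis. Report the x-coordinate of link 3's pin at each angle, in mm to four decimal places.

geometry: r = 43 mm, L = 163 mm, e = 14 mm
θ=142°: crank pin P = (r cos θ, r sin θ) = (-33.884462, 26.473443)
θ=142°: h = r sin θ − e = 26.473443 − 14 = 12.473443
θ=142°: x = r cos θ + √(L² − h²) = -33.884462 + 162.522039 = 128.637577
θ=162°: crank pin P = (r cos θ, r sin θ) = (-40.895430, 13.287731)
θ=162°: h = r sin θ − e = 13.287731 − 14 = -0.712269
θ=162°: x = r cos θ + √(L² − h²) = -40.895430 + 162.998444 = 122.103014

θ=142°: 128.6376
θ=162°: 122.1030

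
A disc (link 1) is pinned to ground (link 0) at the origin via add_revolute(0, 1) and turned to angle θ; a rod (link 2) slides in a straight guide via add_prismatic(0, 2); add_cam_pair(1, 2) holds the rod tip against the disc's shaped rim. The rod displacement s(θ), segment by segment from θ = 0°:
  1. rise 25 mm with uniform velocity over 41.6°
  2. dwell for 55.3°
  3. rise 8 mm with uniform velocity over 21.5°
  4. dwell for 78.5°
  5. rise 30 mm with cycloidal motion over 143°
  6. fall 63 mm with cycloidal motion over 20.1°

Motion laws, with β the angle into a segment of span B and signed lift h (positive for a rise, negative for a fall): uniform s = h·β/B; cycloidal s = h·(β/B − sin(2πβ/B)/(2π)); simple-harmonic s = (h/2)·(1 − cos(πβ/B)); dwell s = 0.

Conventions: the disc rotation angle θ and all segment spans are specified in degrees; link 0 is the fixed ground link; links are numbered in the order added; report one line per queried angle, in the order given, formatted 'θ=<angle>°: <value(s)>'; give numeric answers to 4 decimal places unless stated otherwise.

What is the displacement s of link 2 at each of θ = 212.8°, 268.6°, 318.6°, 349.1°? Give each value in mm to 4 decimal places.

segment 1 (0° to 41.6°, uniform, h = 25) is passed completely: s = 0.0000 + (25) = 25.0000
segment 2 (41.6° to 96.9°, dwell): s unchanged at 25.0000
segment 3 (96.9° to 118.4°, uniform, h = 8) is passed completely: s = 25.0000 + (8) = 33.0000
segment 4 (118.4° to 196.9°, dwell): s unchanged at 33.0000
θ = 212.8° falls in segment 5 (196.9° to 339.9°, cycloidal, h = 30): β = 212.8 − 196.9 = 15.9°, B = 143°; Δs = 30·(0.1112 − sin(2π·0.1112)/(2π)) = 0.2648; s = 33.0000 + 0.2648 = 33.2648
θ = 268.6° falls in segment 5 (196.9° to 339.9°, cycloidal, h = 30): β = 268.6 − 196.9 = 71.7°, B = 143°; Δs = 30·(0.5014 − sin(2π·0.5014)/(2π)) = 15.0839; s = 33.0000 + 15.0839 = 48.0839
θ = 318.6° falls in segment 5 (196.9° to 339.9°, cycloidal, h = 30): β = 318.6 − 196.9 = 121.7°, B = 143°; Δs = 30·(0.8510 − sin(2π·0.8510)/(2π)) = 29.3757; s = 33.0000 + 29.3757 = 62.3757
segment 5 (196.9° to 339.9°, cycloidal, h = 30) is passed completely: s = 33.0000 + (30) = 63.0000
θ = 349.1° falls in segment 6 (339.9° to 360°, cycloidal, h = -63): β = 349.1 − 339.9 = 9.2°, B = 20.1°; Δs = -63·(0.4577 − sin(2π·0.4577)/(2π)) = -26.2029; s = 63.0000 − 26.2029 = 36.7971

θ=212.8°: 33.2648
θ=268.6°: 48.0839
θ=318.6°: 62.3757
θ=349.1°: 36.7971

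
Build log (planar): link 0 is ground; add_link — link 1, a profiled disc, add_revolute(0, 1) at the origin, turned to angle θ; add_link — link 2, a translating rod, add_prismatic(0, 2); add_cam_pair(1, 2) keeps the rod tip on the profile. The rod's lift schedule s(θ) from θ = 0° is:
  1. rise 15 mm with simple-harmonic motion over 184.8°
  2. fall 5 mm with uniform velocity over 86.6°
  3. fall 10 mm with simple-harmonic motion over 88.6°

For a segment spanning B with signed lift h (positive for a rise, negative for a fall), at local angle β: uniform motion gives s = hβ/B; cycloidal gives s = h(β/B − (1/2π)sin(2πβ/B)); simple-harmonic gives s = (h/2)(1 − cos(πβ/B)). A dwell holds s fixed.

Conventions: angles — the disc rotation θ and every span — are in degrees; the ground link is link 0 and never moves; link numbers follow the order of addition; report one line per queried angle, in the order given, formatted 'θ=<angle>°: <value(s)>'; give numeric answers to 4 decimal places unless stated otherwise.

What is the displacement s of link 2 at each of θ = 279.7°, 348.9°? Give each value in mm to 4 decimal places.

seg 1 [0°–184.8°] simple-harmonic, h=15: full span → s += 15 → s = 15.0000
seg 2 [184.8°–271.4°] uniform, h=-5: full span → s += -5 → s = 10.0000
seg 3 [271.4°–360°] simple-harmonic, h=-10: θ=279.7° here. β=8.3, B=88.6. -10/2·(1 − cos(π·0.0937)) = -0.2150 → s = 9.7850
seg 3 [271.4°–360°] simple-harmonic, h=-10: θ=348.9° here. β=77.5, B=88.6. -10/2·(1 − cos(π·0.8747)) = -9.6177 → s = 0.3823

θ=279.7°: 9.7850
θ=348.9°: 0.3823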